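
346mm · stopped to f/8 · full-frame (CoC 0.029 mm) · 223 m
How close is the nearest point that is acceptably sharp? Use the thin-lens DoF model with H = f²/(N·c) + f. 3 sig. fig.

156 m

Hyperfocal distance H = f²/(N·c) + f = 346²/(8 × 0.029) + 346 = 119716/0.232 + 346 ≈ 516363.2 mm ≈ 516.4 m.
Near limit Dn = s·(H − f)/(H + s − 2f) = 223000 × (516363.2 − 346) / (516363.2 + 223000 − 2 × 346) = 223000 × 516017.2 / 738671.2 ≈ 155782 mm ≈ 156 m.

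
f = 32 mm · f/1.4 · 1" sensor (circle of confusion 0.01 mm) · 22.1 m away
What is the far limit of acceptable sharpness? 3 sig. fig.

Hyperfocal distance H = f²/(N·c) + f = 32²/(1.4 × 0.01) + 32 = 1024/0.014 + 32 ≈ 73174.9 mm ≈ 73.17 m.
Far limit Df = s·(H − f)/(H − s) = 22100 × (73174.9 − 32) / (73174.9 − 22100) = 22100 × 73142.9 / 51074.9 ≈ 31649 mm ≈ 31.6 m.

31.6 m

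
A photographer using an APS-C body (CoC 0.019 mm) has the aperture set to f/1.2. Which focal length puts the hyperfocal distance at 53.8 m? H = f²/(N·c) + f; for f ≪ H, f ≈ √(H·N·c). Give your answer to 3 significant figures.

From H = f²/(N·c) + f, with f ≪ H: f ≈ √(H·N·c) = √(53800 × 1.2 × 0.019) = √1226.6 ≈ 35.02 mm.
The +f correction barely moves this — solving exactly, f² + N·c·f − N·c·H = 0 ⇒ f = (−N·c + √((N·c)² + 4·N·c·H))/2 = (−0.0228 + √4906.6)/2 ≈ 35.012 mm, so f ≈ 35.0 mm.

35.0 mm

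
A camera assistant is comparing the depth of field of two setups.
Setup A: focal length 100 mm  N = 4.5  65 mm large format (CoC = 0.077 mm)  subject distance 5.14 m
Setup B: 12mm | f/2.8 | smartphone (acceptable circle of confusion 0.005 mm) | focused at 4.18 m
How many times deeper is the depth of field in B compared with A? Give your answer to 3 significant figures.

2.19

Setup A: H = 100²/(4.5×0.077) + 100 ≈ 28960.0 mm; DoF = Df − Dn = 6227.6 − 4375.8 ≈ 1851.8 mm.
Setup B: H = 12²/(2.8×0.005) + 12 ≈ 10297.7 mm; DoF = Df − Dn = 7027.8 − 2974.6 ≈ 4053.2 mm.
Ratio = 4053.2 / 1851.8 ≈ 2.19.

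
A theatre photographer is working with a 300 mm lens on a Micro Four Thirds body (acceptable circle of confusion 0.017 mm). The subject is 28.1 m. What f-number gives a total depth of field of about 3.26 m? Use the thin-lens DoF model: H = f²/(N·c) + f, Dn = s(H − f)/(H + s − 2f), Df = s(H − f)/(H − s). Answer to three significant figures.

f/11

Write h = H − f = f²/(N·c). The thin-lens limits are Dn = s·h/(h + (s−f)) and Df = s·h/(h − (s−f)), so DoF = Df − Dn = 2·s·(s−f)·h / (h² − (s−f)²).
That is a quadratic in h: DoF·h² − 2·s·(s−f)·h − DoF·(s−f)² = 0 ⇒ h = (s−f)·(s + √(s² + DoF²)) / DoF = 27800 × (28100 + √(28100² + 3260²)) / 3260 = 27800 × (28100 + 28288.5) / 3260 ≈ 480859 mm.
Then N = f²/(c·h) = 300² / (0.017 × 480859) = 90000 / 8174.6 ≈ 11.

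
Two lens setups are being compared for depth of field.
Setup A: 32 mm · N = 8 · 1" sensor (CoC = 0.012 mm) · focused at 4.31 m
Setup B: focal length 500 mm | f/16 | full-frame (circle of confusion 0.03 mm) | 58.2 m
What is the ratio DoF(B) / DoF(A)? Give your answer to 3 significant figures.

Setup A: H = 32²/(8×0.012) + 32 ≈ 10698.7 mm; DoF = Df − Dn = 7196.1 − 3076.2 ≈ 4119.9 mm.
Setup B: H = 500²/(16×0.03) + 500 ≈ 521333.3 mm; DoF = Df − Dn = 65451 − 52395 ≈ 13056 mm.
Ratio = 13056 / 4119.9 ≈ 3.17.

3.17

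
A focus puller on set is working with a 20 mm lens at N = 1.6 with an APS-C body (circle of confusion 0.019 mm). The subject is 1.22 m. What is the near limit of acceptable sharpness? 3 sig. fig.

Hyperfocal distance H = f²/(N·c) + f = 20²/(1.6 × 0.019) + 20 = 400/0.0304 + 20 ≈ 13177.9 mm ≈ 13.18 m.
Near limit Dn = s·(H − f)/(H + s − 2f) = 1220 × (13177.9 − 20) / (13177.9 + 1220 − 2 × 20) = 1220 × 13157.9 / 14357.9 ≈ 1118.0 mm ≈ 1.12 m.

1.12 m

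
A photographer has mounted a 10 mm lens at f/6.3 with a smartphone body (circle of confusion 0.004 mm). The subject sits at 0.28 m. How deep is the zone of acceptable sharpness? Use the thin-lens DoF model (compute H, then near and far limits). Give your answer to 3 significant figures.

38.3 mm

Hyperfocal distance H = f²/(N·c) + f = 10²/(6.3 × 0.004) + 10 = 100/0.0252 + 10 ≈ 3978.3 mm ≈ 3.978 m.
Near limit Dn = s·(H − f)/(H + s − 2f) = 280 × (3978.3 − 10) / (3978.3 + 280 − 2 × 10) = 280 × 3968.3 / 4238.3 ≈ 262.162 mm.
Far limit Df = s·(H − f)/(H − s) = 280 × (3978.3 − 10) / (3978.3 − 280) = 280 × 3968.3 / 3698.3 ≈ 300.442 mm.
Depth of field = Df − Dn = 300.442 − 262.162 ≈ 38.280 mm.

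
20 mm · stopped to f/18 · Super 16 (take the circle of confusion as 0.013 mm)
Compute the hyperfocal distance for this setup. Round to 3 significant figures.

1.73 m

Hyperfocal distance H = f²/(N·c) + f = 20²/(18 × 0.013) + 20 = 400/0.234 + 20 ≈ 1729.4 mm ≈ 1.73 m.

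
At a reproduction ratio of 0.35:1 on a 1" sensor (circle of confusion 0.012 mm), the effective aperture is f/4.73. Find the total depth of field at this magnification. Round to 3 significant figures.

At magnification m, DoF ≈ 2·N_eff·c/m² = 2 × 4.73 × 0.012 / 0.35² = 0.1135 / 0.1225 ≈ 0.927 mm.

0.927 mm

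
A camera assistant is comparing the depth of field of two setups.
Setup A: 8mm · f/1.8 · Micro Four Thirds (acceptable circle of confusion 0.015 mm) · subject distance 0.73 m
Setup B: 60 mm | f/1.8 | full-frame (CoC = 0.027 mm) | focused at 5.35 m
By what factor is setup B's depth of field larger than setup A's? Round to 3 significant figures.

1.57

Setup A: H = 8²/(1.8×0.015) + 8 ≈ 2378.4 mm; DoF = Df − Dn = 1049.75 − 559.56 ≈ 490.19 mm.
Setup B: H = 60²/(1.8×0.027) + 60 ≈ 74134.1 mm; DoF = Df − Dn = 5761.45 − 4993.40 ≈ 768.05 mm.
Ratio = 768.05 / 490.19 ≈ 1.57.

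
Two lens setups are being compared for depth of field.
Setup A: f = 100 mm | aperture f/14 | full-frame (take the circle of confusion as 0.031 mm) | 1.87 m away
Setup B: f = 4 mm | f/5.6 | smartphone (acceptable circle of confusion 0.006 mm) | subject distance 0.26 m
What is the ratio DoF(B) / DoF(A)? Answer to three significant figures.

Setup A: H = 100²/(14×0.031) + 100 ≈ 23141.5 mm; DoF = Df − Dn = 2025.60 − 1736.60 ≈ 289.00 mm.
Setup B: H = 4²/(5.6×0.006) + 4 ≈ 480.2 mm; DoF = Df − Dn = 562.28 − 169.09 ≈ 393.19 mm.
Ratio = 393.19 / 289.00 ≈ 1.36.

1.36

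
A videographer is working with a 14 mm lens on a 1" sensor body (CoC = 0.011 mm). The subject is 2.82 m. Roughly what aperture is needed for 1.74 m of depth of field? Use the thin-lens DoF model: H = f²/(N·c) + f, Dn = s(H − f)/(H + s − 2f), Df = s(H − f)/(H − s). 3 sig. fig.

f/1.80

Write h = H − f = f²/(N·c). The thin-lens limits are Dn = s·h/(h + (s−f)) and Df = s·h/(h − (s−f)), so DoF = Df − Dn = 2·s·(s−f)·h / (h² − (s−f)²).
That is a quadratic in h: DoF·h² − 2·s·(s−f)·h − DoF·(s−f)² = 0 ⇒ h = (s−f)·(s + √(s² + DoF²)) / DoF = 2806 × (2820 + √(2820² + 1740²)) / 1740 = 2806 × (2820 + 3313.61) / 1740 ≈ 9891.3 mm.
Then N = f²/(c·h) = 14² / (0.011 × 9891.3) = 196 / 108.80 ≈ 1.80.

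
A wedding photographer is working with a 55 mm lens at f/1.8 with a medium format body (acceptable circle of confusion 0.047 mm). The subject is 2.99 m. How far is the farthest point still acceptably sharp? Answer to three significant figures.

3.26 m

Hyperfocal distance H = f²/(N·c) + f = 55²/(1.8 × 0.047) + 55 = 3025/0.0846 + 55 ≈ 35811.5 mm ≈ 35.81 m.
Far limit Df = s·(H − f)/(H − s) = 2990 × (35811.5 − 55) / (35811.5 − 2990) = 2990 × 35756.5 / 32821.5 ≈ 3257.4 mm ≈ 3.26 m.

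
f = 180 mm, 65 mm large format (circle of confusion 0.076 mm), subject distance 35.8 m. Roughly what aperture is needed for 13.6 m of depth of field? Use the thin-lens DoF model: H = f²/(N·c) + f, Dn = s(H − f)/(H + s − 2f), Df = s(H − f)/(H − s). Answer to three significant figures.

f/2.20

Write h = H − f = f²/(N·c). The thin-lens limits are Dn = s·h/(h + (s−f)) and Df = s·h/(h − (s−f)), so DoF = Df − Dn = 2·s·(s−f)·h / (h² − (s−f)²).
That is a quadratic in h: DoF·h² − 2·s·(s−f)·h − DoF·(s−f)² = 0 ⇒ h = (s−f)·(s + √(s² + DoF²)) / DoF = 35620 × (35800 + √(35800² + 13600²)) / 13600 = 35620 × (35800 + 38296.2) / 13600 ≈ 194067 mm.
Then N = f²/(c·h) = 180² / (0.076 × 194067) = 32400 / 14749 ≈ 2.20.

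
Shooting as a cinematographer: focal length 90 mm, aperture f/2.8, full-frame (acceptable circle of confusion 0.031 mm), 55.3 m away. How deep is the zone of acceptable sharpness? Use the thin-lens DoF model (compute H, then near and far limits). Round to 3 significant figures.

Hyperfocal distance H = f²/(N·c) + f = 90²/(2.8 × 0.031) + 90 = 8100/0.0868 + 90 ≈ 93408.0 mm ≈ 93.41 m.
Near limit Dn = s·(H − f)/(H + s − 2f) = 55300 × (93408.0 − 90) / (93408.0 + 55300 − 2 × 90) = 55300 × 93318.0 / 148528.0 ≈ 34744 mm.
Far limit Df = s·(H − f)/(H − s) = 55300 × (93408.0 − 90) / (93408.0 − 55300) = 55300 × 93318.0 / 38108.0 ≈ 135417 mm.
Depth of field = Df − Dn = 135417 − 34744 ≈ 100673 mm ≈ 101 m.

101 m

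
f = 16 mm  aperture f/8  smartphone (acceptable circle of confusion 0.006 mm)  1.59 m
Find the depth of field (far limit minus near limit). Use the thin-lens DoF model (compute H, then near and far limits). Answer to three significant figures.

1.03 m

Hyperfocal distance H = f²/(N·c) + f = 16²/(8 × 0.006) + 16 = 256/0.048 + 16 ≈ 5349.3 mm ≈ 5.349 m.
Near limit Dn = s·(H − f)/(H + s − 2f) = 1590 × (5349.3 − 16) / (5349.3 + 1590 − 2 × 16) = 1590 × 5333.3 / 6907.3 ≈ 1227.7 mm.
Far limit Df = s·(H − f)/(H − s) = 1590 × (5349.3 − 16) / (5349.3 − 1590) = 1590 × 5333.3 / 3759.3 ≈ 2255.7 mm.
Depth of field = Df − Dn = 2255.7 − 1227.7 ≈ 1028.0 mm ≈ 1.03 m.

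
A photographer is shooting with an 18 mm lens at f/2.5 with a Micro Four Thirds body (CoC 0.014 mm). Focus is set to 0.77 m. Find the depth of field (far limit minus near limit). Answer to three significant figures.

126 mm

Hyperfocal distance H = f²/(N·c) + f = 18²/(2.5 × 0.014) + 18 = 324/0.035 + 18 ≈ 9275.1 mm ≈ 9.275 m.
Near limit Dn = s·(H − f)/(H + s − 2f) = 770 × (9275.1 − 18) / (9275.1 + 770 − 2 × 18) = 770 × 9257.1 / 10009.1 ≈ 712.15 mm.
Far limit Df = s·(H − f)/(H − s) = 770 × (9275.1 − 18) / (9275.1 − 770) = 770 × 9257.1 / 8505.1 ≈ 838.08 mm.
Depth of field = Df − Dn = 838.08 − 712.15 ≈ 125.93 mm.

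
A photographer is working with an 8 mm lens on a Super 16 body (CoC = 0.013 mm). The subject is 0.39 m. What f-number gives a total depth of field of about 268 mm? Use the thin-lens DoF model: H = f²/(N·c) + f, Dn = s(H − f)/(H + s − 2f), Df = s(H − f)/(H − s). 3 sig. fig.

Write h = H − f = f²/(N·c). The thin-lens limits are Dn = s·h/(h + (s−f)) and Df = s·h/(h − (s−f)), so DoF = Df − Dn = 2·s·(s−f)·h / (h² − (s−f)²).
That is a quadratic in h: DoF·h² − 2·s·(s−f)·h − DoF·(s−f)² = 0 ⇒ h = (s−f)·(s + √(s² + DoF²)) / DoF = 382 × (390 + √(390² + 268²)) / 268 = 382 × (390 + 473.206) / 268 ≈ 1230.4 mm.
Then N = f²/(c·h) = 8² / (0.013 × 1230.4) = 64 / 15.995 ≈ 4.

f/4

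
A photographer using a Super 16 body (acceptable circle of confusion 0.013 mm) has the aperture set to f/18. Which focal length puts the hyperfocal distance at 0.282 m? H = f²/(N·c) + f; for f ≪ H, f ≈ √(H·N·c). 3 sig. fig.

8.01 mm

From H = f²/(N·c) + f, with f ≪ H: f ≈ √(H·N·c) = √(282 × 18 × 0.013) = √65.988 ≈ 8.123 mm.
Exact: f² + N·c·f − N·c·H = 0 ⇒ f = (−N·c + √((N·c)² + 4·N·c·H))/2 = (−0.234 + √264.01)/2 ≈ 8.0071 mm ≈ 8.01 mm.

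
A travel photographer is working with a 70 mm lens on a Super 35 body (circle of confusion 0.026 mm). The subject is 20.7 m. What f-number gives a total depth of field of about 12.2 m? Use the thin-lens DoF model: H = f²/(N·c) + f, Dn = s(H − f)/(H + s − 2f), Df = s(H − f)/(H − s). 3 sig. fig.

Write h = H − f = f²/(N·c). The thin-lens limits are Dn = s·h/(h + (s−f)) and Df = s·h/(h − (s−f)), so DoF = Df − Dn = 2·s·(s−f)·h / (h² − (s−f)²).
That is a quadratic in h: DoF·h² − 2·s·(s−f)·h − DoF·(s−f)² = 0 ⇒ h = (s−f)·(s + √(s² + DoF²)) / DoF = 20630 × (20700 + √(20700² + 12200²)) / 12200 = 20630 × (20700 + 24027.7) / 12200 ≈ 75634 mm.
Then N = f²/(c·h) = 70² / (0.026 × 75634) = 4900 / 1966.5 ≈ 2.49.

f/2.49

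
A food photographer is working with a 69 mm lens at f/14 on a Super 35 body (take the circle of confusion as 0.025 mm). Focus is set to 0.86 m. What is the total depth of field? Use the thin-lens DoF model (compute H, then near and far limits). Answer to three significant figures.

Hyperfocal distance H = f²/(N·c) + f = 69²/(14 × 0.025) + 69 = 4761/0.35 + 69 ≈ 13671.9 mm ≈ 13.67 m.
Near limit Dn = s·(H − f)/(H + s − 2f) = 860 × (13671.9 − 69) / (13671.9 + 860 − 2 × 69) = 860 × 13602.9 / 14393.9 ≈ 812.74 mm.
Far limit Df = s·(H − f)/(H − s) = 860 × (13671.9 − 69) / (13671.9 − 860) = 860 × 13602.9 / 12811.9 ≈ 913.10 mm.
Depth of field = Df − Dn = 913.10 − 812.74 ≈ 100.36 mm.

100 mm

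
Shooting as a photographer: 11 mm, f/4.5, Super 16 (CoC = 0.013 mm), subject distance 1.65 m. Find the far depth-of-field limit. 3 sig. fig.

7.95 m

Hyperfocal distance H = f²/(N·c) + f = 11²/(4.5 × 0.013) + 11 = 121/0.0585 + 11 ≈ 2079.4 mm ≈ 2.079 m.
Far limit Df = s·(H − f)/(H − s) = 1650 × (2079.4 − 11) / (2079.4 − 1650) = 1650 × 2068.4 / 429.4 ≈ 7948.3 mm ≈ 7.95 m.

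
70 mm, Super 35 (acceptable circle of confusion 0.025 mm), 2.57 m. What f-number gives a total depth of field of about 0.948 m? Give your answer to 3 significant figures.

Write h = H − f = f²/(N·c). The thin-lens limits are Dn = s·h/(h + (s−f)) and Df = s·h/(h − (s−f)), so DoF = Df − Dn = 2·s·(s−f)·h / (h² − (s−f)²).
That is a quadratic in h: DoF·h² − 2·s·(s−f)·h − DoF·(s−f)² = 0 ⇒ h = (s−f)·(s + √(s² + DoF²)) / DoF = 2500 × (2570 + √(2570² + 948²)) / 948 = 2500 × (2570 + 2739.27) / 948 ≈ 14001 mm.
Then N = f²/(c·h) = 70² / (0.025 × 14001) = 4900 / 350.03 ≈ 14.

f/14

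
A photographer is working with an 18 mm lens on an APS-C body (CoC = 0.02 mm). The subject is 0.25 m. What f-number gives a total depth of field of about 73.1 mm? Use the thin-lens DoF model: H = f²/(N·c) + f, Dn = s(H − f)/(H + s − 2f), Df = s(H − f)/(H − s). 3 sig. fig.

f/10

Write h = H − f = f²/(N·c). The thin-lens limits are Dn = s·h/(h + (s−f)) and Df = s·h/(h − (s−f)), so DoF = Df − Dn = 2·s·(s−f)·h / (h² − (s−f)²).
That is a quadratic in h: DoF·h² − 2·s·(s−f)·h − DoF·(s−f)² = 0 ⇒ h = (s−f)·(s + √(s² + DoF²)) / DoF = 232 × (250 + √(250² + 73.1²)) / 73.1 = 232 × (250 + 260.468) / 73.1 ≈ 1620.1 mm.
Then N = f²/(c·h) = 18² / (0.02 × 1620.1) = 324 / 32.402 ≈ 10.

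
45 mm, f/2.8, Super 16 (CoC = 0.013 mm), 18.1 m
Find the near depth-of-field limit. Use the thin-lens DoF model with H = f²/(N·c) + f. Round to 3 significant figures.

13.7 m

Hyperfocal distance H = f²/(N·c) + f = 45²/(2.8 × 0.013) + 45 = 2025/0.0364 + 45 ≈ 55676.9 mm ≈ 55.68 m.
Near limit Dn = s·(H − f)/(H + s − 2f) = 18100 × (55676.9 − 45) / (55676.9 + 18100 − 2 × 45) = 18100 × 55631.9 / 73686.9 ≈ 13665 mm ≈ 13.7 m.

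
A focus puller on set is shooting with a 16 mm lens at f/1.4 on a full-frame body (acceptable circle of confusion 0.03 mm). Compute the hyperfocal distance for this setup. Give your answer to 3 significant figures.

6.11 m

Hyperfocal distance H = f²/(N·c) + f = 16²/(1.4 × 0.03) + 16 = 256/0.042 + 16 ≈ 6111.2 mm ≈ 6.11 m.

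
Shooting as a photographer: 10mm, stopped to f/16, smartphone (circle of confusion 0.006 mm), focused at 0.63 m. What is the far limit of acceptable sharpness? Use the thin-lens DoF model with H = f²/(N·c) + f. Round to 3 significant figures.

Hyperfocal distance H = f²/(N·c) + f = 10²/(16 × 0.006) + 10 = 100/0.096 + 10 ≈ 1051.7 mm ≈ 1.052 m.
Far limit Df = s·(H − f)/(H − s) = 630 × (1051.7 − 10) / (1051.7 − 630) = 630 × 1041.7 / 421.7 ≈ 1556.3 mm ≈ 1.56 m.

1.56 m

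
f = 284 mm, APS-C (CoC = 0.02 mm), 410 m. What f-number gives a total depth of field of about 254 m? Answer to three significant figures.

f/2.80

Write h = H − f = f²/(N·c). The thin-lens limits are Dn = s·h/(h + (s−f)) and Df = s·h/(h − (s−f)), so DoF = Df − Dn = 2·s·(s−f)·h / (h² − (s−f)²).
That is a quadratic in h: DoF·h² − 2·s·(s−f)·h − DoF·(s−f)² = 0 ⇒ h = (s−f)·(s + √(s² + DoF²)) / DoF = 409716 × (410000 + √(410000² + 254000²)) / 254000 = 409716 × (410000 + 482303) / 254000 ≈ 1439334 mm.
Then N = f²/(c·h) = 284² / (0.02 × 1439334) = 80656 / 28787 ≈ 2.80.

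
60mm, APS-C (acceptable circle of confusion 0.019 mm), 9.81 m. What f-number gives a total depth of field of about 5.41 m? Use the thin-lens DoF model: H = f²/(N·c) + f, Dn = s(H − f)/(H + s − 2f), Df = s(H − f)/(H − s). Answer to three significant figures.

Write h = H − f = f²/(N·c). The thin-lens limits are Dn = s·h/(h + (s−f)) and Df = s·h/(h − (s−f)), so DoF = Df − Dn = 2·s·(s−f)·h / (h² − (s−f)²).
That is a quadratic in h: DoF·h² − 2·s·(s−f)·h − DoF·(s−f)² = 0 ⇒ h = (s−f)·(s + √(s² + DoF²)) / DoF = 9750 × (9810 + √(9810² + 5410²)) / 5410 = 9750 × (9810 + 11202.9) / 5410 ≈ 37870 mm.
Then N = f²/(c·h) = 60² / (0.019 × 37870) = 3600 / 719.53 ≈ 5.

f/5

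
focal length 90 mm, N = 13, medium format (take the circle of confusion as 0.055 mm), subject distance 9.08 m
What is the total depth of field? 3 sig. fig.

Hyperfocal distance H = f²/(N·c) + f = 90²/(13 × 0.055) + 90 = 8100/0.715 + 90 ≈ 11418.7 mm ≈ 11.42 m.
Near limit Dn = s·(H − f)/(H + s − 2f) = 9080 × (11418.7 − 90) / (11418.7 + 9080 − 2 × 90) = 9080 × 11328.7 / 20318.7 ≈ 5063 mm.
Far limit Df = s·(H − f)/(H − s) = 9080 × (11418.7 − 90) / (11418.7 − 9080) = 9080 × 11328.7 / 2338.7 ≈ 43984 mm.
Depth of field = Df − Dn = 43984 − 5063 ≈ 38921 mm ≈ 38.9 m.

38.9 m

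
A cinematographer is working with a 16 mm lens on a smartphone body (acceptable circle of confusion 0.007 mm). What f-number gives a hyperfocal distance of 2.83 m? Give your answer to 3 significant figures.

Rearrange H = f²/(N·c) + f for N: N = f² / ((H − f)·c).
N = 16² / ((2830 − 16) × 0.007) = 256 / 19.70 ≈ 13.

f/13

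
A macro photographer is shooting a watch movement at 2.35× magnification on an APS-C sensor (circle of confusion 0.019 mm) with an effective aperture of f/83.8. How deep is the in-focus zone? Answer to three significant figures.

0.577 mm

At magnification m, DoF ≈ 2·N_eff·c/m² = 2 × 83.8 × 0.019 / 2.35² = 3.184 / 5.523 ≈ 0.577 mm.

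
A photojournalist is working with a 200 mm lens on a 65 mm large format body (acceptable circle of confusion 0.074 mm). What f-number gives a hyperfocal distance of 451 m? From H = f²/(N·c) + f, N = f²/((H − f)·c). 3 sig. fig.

Rearrange H = f²/(N·c) + f for N: N = f² / ((H − f)·c).
N = 200² / ((451000 − 200) × 0.074) = 40000 / 33359 ≈ 1.20.

f/1.20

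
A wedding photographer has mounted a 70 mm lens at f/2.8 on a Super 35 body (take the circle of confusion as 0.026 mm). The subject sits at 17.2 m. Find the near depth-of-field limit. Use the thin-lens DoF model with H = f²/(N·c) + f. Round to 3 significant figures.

Hyperfocal distance H = f²/(N·c) + f = 70²/(2.8 × 0.026) + 70 = 4900/0.0728 + 70 ≈ 67377.7 mm ≈ 67.38 m.
Near limit Dn = s·(H − f)/(H + s − 2f) = 17200 × (67377.7 − 70) / (67377.7 + 17200 − 2 × 70) = 17200 × 67307.7 / 84437.7 ≈ 13711 mm ≈ 13.7 m.

13.7 m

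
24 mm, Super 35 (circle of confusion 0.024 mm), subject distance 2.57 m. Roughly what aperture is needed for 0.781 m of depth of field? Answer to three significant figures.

Write h = H − f = f²/(N·c). The thin-lens limits are Dn = s·h/(h + (s−f)) and Df = s·h/(h − (s−f)), so DoF = Df − Dn = 2·s·(s−f)·h / (h² − (s−f)²).
That is a quadratic in h: DoF·h² − 2·s·(s−f)·h − DoF·(s−f)² = 0 ⇒ h = (s−f)·(s + √(s² + DoF²)) / DoF = 2546 × (2570 + √(2570² + 781²)) / 781 = 2546 × (2570 + 2686.05) / 781 ≈ 17134 mm.
Then N = f²/(c·h) = 24² / (0.024 × 17134) = 576 / 411.22 ≈ 1.40.

f/1.40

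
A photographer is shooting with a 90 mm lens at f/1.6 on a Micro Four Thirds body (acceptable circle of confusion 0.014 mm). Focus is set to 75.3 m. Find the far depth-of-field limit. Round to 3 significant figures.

Hyperfocal distance H = f²/(N·c) + f = 90²/(1.6 × 0.014) + 90 = 8100/0.0224 + 90 ≈ 361697.1 mm ≈ 361.7 m.
Far limit Df = s·(H − f)/(H − s) = 75300 × (361697.1 − 90) / (361697.1 − 75300) = 75300 × 361607.1 / 286397.1 ≈ 95074 mm ≈ 95.1 m.

95.1 m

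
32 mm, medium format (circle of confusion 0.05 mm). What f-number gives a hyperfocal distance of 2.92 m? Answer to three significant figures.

Rearrange H = f²/(N·c) + f for N: N = f² / ((H − f)·c).
N = 32² / ((2920 − 32) × 0.05) = 1024 / 144.4 ≈ 7.09.

f/7.09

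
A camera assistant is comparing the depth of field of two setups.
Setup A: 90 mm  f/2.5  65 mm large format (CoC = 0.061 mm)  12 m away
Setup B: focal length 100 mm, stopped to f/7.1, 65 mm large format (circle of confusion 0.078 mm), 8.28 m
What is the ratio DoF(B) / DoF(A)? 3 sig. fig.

Setup A: H = 90²/(2.5×0.061) + 90 ≈ 53204.8 mm; DoF = Df − Dn = 15468.5 − 9802.1 ≈ 5666.4 mm.
Setup B: H = 100²/(7.1×0.078) + 100 ≈ 18157.1 mm; DoF = Df − Dn = 15137.3 − 5698.5 ≈ 9438.8 mm.
Ratio = 9438.8 / 5666.4 ≈ 1.67.

1.67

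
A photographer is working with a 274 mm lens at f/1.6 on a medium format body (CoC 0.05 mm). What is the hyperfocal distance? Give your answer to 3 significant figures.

939 m

Hyperfocal distance H = f²/(N·c) + f = 274²/(1.6 × 0.05) + 274 = 75076/0.08 + 274 ≈ 938724.0 mm ≈ 939 m.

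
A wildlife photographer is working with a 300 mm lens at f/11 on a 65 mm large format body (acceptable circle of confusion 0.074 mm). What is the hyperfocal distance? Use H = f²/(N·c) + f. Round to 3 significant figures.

Hyperfocal distance H = f²/(N·c) + f = 300²/(11 × 0.074) + 300 = 90000/0.814 + 300 ≈ 110865.1 mm ≈ 111 m.

111 m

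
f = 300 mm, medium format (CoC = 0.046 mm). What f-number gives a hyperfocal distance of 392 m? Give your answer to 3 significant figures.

Rearrange H = f²/(N·c) + f for N: N = f² / ((H − f)·c).
N = 300² / ((392000 − 300) × 0.046) = 90000 / 18018 ≈ 4.99.

f/4.99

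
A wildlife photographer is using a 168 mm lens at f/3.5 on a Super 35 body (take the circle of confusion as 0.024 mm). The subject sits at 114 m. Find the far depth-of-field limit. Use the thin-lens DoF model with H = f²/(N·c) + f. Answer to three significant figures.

172 m

Hyperfocal distance H = f²/(N·c) + f = 168²/(3.5 × 0.024) + 168 = 28224/0.084 + 168 ≈ 336168.0 mm ≈ 336.2 m.
Far limit Df = s·(H − f)/(H − s) = 114000 × (336168.0 − 168) / (336168.0 − 114000) = 114000 × 336000.0 / 222168.0 ≈ 172410 mm ≈ 172 m.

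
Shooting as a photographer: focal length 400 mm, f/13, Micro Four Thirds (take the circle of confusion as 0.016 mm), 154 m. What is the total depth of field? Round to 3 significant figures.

64.1 m

Hyperfocal distance H = f²/(N·c) + f = 400²/(13 × 0.016) + 400 = 160000/0.208 + 400 ≈ 769630.8 mm ≈ 769.6 m.
Near limit Dn = s·(H − f)/(H + s − 2f) = 154000 × (769630.8 − 400) / (769630.8 + 154000 − 2 × 400) = 154000 × 769230.8 / 922830.8 ≈ 128368 mm.
Far limit Df = s·(H − f)/(H − s) = 154000 × (769630.8 − 400) / (769630.8 − 154000) = 154000 × 769230.8 / 615630.8 ≈ 192423 mm.
Depth of field = Df − Dn = 192423 − 128368 ≈ 64055 mm ≈ 64.1 m.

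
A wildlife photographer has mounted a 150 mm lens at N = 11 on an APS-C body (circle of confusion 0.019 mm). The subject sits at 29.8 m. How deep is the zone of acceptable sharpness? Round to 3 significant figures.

Hyperfocal distance H = f²/(N·c) + f = 150²/(11 × 0.019) + 150 = 22500/0.209 + 150 ≈ 107805.5 mm ≈ 107.8 m.
Near limit Dn = s·(H − f)/(H + s − 2f) = 29800 × (107805.5 − 150) / (107805.5 + 29800 − 2 × 150) = 29800 × 107655.5 / 137305.5 ≈ 23365 mm.
Far limit Df = s·(H − f)/(H − s) = 29800 × (107805.5 − 150) / (107805.5 − 29800) = 29800 × 107655.5 / 78005.5 ≈ 41127 mm.
Depth of field = Df − Dn = 41127 − 23365 ≈ 17762 mm ≈ 17.8 m.

17.8 m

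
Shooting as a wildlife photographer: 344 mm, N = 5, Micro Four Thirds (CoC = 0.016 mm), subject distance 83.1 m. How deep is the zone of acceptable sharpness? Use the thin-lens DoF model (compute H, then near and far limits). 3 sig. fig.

9.33 m

Hyperfocal distance H = f²/(N·c) + f = 344²/(5 × 0.016) + 344 = 118336/0.08 + 344 ≈ 1479544.0 mm ≈ 1480 m.
Near limit Dn = s·(H − f)/(H + s − 2f) = 83100 × (1479544.0 − 344) / (1479544.0 + 83100 − 2 × 344) = 83100 × 1479200.0 / 1561956.0 ≈ 78697.2 mm.
Far limit Df = s·(H − f)/(H − s) = 83100 × (1479544.0 − 344) / (1479544.0 − 83100) = 83100 × 1479200.0 / 1396444.0 ≈ 88024.7 mm.
Depth of field = Df − Dn = 88024.7 − 78697.2 ≈ 9327.5 mm ≈ 9.33 m.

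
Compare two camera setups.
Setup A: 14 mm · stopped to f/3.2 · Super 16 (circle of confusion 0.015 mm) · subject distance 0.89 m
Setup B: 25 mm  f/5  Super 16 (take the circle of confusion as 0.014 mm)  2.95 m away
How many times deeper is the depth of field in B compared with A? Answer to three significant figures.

Setup A: H = 14²/(3.2×0.015) + 14 ≈ 4097.3 mm; DoF = Df − Dn = 1133.08 − 732.79 ≈ 400.29 mm.
Setup B: H = 25²/(5×0.014) + 25 ≈ 8953.6 mm; DoF = Df − Dn = 4387.3 − 2222.1 ≈ 2165.2 mm.
Ratio = 2165.2 / 400.29 ≈ 5.41.

5.41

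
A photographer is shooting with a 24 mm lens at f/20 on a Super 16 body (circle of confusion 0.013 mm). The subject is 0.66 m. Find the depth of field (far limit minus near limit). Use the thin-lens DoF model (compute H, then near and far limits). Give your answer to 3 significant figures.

413 mm

Hyperfocal distance H = f²/(N·c) + f = 24²/(20 × 0.013) + 24 = 576/0.26 + 24 ≈ 2239.4 mm ≈ 2.239 m.
Near limit Dn = s·(H − f)/(H + s − 2f) = 660 × (2239.4 − 24) / (2239.4 + 660 − 2 × 24) = 660 × 2215.4 / 2851.4 ≈ 512.79 mm.
Far limit Df = s·(H − f)/(H − s) = 660 × (2239.4 − 24) / (2239.4 − 660) = 660 × 2215.4 / 1579.4 ≈ 925.77 mm.
Depth of field = Df − Dn = 925.77 − 512.79 ≈ 412.98 mm.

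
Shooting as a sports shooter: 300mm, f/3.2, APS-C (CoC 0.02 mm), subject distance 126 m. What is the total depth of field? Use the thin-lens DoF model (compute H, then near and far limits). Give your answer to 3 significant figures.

Hyperfocal distance H = f²/(N·c) + f = 300²/(3.2 × 0.02) + 300 = 90000/0.064 + 300 ≈ 1406550.0 mm ≈ 1407 m.
Near limit Dn = s·(H − f)/(H + s − 2f) = 126000 × (1406550.0 − 300) / (1406550.0 + 126000 − 2 × 300) = 126000 × 1406250.0 / 1531950.0 ≈ 115661 mm.
Far limit Df = s·(H − f)/(H − s) = 126000 × (1406550.0 − 300) / (1406550.0 − 126000) = 126000 × 1406250.0 / 1280550.0 ≈ 138368 mm.
Depth of field = Df − Dn = 138368 − 115661 ≈ 22707 mm ≈ 22.7 m.

22.7 m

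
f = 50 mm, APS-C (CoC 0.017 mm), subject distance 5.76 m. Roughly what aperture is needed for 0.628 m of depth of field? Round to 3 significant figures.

f/1.40

Write h = H − f = f²/(N·c). The thin-lens limits are Dn = s·h/(h + (s−f)) and Df = s·h/(h − (s−f)), so DoF = Df − Dn = 2·s·(s−f)·h / (h² − (s−f)²).
That is a quadratic in h: DoF·h² − 2·s·(s−f)·h − DoF·(s−f)² = 0 ⇒ h = (s−f)·(s + √(s² + DoF²)) / DoF = 5710 × (5760 + √(5760² + 628²)) / 628 = 5710 × (5760 + 5794.13) / 628 ≈ 105054 mm.
Then N = f²/(c·h) = 50² / (0.017 × 105054) = 2500 / 1785.9 ≈ 1.40.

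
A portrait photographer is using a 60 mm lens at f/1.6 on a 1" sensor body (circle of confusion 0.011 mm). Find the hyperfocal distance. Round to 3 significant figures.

205 m

Hyperfocal distance H = f²/(N·c) + f = 60²/(1.6 × 0.011) + 60 = 3600/0.0176 + 60 ≈ 204605.5 mm ≈ 205 m.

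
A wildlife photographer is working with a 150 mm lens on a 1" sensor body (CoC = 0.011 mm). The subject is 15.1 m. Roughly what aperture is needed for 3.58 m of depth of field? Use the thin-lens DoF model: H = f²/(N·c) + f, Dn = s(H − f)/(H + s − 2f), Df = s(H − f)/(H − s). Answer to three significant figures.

f/16

Write h = H − f = f²/(N·c). The thin-lens limits are Dn = s·h/(h + (s−f)) and Df = s·h/(h − (s−f)), so DoF = Df − Dn = 2·s·(s−f)·h / (h² − (s−f)²).
That is a quadratic in h: DoF·h² − 2·s·(s−f)·h − DoF·(s−f)² = 0 ⇒ h = (s−f)·(s + √(s² + DoF²)) / DoF = 14950 × (15100 + √(15100² + 3580²)) / 3580 = 14950 × (15100 + 15518.6) / 3580 ≈ 127863 mm.
Then N = f²/(c·h) = 150² / (0.011 × 127863) = 22500 / 1406.5 ≈ 16.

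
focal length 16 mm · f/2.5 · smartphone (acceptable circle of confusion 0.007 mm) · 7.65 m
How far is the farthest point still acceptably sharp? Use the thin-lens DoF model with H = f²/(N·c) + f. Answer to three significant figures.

16.0 m

Hyperfocal distance H = f²/(N·c) + f = 16²/(2.5 × 0.007) + 16 = 256/0.0175 + 16 ≈ 14644.6 mm ≈ 14.64 m.
Far limit Df = s·(H − f)/(H − s) = 7650 × (14644.6 − 16) / (14644.6 − 7650) = 7650 × 14628.6 / 6994.6 ≈ 15999 mm ≈ 16.0 m.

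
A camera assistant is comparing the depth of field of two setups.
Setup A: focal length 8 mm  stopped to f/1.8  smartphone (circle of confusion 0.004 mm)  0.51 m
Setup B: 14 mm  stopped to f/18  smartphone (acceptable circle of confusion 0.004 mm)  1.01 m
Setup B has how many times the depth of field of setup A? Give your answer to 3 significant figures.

14.8

Setup A: H = 8²/(1.8×0.004) + 8 ≈ 8896.9 mm; DoF = Df − Dn = 540.526 − 482.737 ≈ 57.789 mm.
Setup B: H = 14²/(18×0.004) + 14 ≈ 2736.2 mm; DoF = Df − Dn = 1592.75 − 739.45 ≈ 853.30 mm.
Ratio = 853.30 / 57.789 ≈ 14.8.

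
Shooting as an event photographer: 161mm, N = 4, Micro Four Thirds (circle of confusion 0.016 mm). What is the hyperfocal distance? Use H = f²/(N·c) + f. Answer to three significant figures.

405 m

Hyperfocal distance H = f²/(N·c) + f = 161²/(4 × 0.016) + 161 = 25921/0.064 + 161 ≈ 405176.6 mm ≈ 405 m.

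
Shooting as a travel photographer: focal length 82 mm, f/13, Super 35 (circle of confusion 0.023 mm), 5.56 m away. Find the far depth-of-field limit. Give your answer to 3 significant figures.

7.35 m

Hyperfocal distance H = f²/(N·c) + f = 82²/(13 × 0.023) + 82 = 6724/0.299 + 82 ≈ 22570.3 mm ≈ 22.57 m.
Far limit Df = s·(H − f)/(H − s) = 5560 × (22570.3 − 82) / (22570.3 − 5560) = 5560 × 22488.3 / 17010.3 ≈ 7350.5 mm ≈ 7.35 m.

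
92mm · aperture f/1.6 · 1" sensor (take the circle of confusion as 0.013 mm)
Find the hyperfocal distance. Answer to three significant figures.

407 m

Hyperfocal distance H = f²/(N·c) + f = 92²/(1.6 × 0.013) + 92 = 8464/0.0208 + 92 ≈ 407015.1 mm ≈ 407 m.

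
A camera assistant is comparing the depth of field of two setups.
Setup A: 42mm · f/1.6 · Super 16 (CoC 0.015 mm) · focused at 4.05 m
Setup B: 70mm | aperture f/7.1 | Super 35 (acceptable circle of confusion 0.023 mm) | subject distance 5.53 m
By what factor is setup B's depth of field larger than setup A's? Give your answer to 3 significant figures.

4.70

Setup A: H = 42²/(1.6×0.015) + 42 ≈ 73542.0 mm; DoF = Df − Dn = 4283.59 − 3840.57 ≈ 443.02 mm.
Setup B: H = 70²/(7.1×0.023) + 70 ≈ 30076.1 mm; DoF = Df − Dn = 6760.1 − 4678.7 ≈ 2081.4 mm.
Ratio = 2081.4 / 443.02 ≈ 4.70.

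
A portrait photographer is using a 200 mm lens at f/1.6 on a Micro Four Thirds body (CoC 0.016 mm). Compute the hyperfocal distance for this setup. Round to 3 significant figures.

Hyperfocal distance H = f²/(N·c) + f = 200²/(1.6 × 0.016) + 200 = 40000/0.0256 + 200 ≈ 1562700.0 mm ≈ 1560 m.

1560 m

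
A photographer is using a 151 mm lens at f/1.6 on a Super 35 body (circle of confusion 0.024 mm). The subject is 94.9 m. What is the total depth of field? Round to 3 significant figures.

Hyperfocal distance H = f²/(N·c) + f = 151²/(1.6 × 0.024) + 151 = 22801/0.0384 + 151 ≈ 593927.0 mm ≈ 593.9 m.
Near limit Dn = s·(H − f)/(H + s − 2f) = 94900 × (593927.0 − 151) / (593927.0 + 94900 − 2 × 151) = 94900 × 593776.0 / 688525.0 ≈ 81841 mm.
Far limit Df = s·(H − f)/(H − s) = 94900 × (593927.0 − 151) / (593927.0 − 94900) = 94900 × 593776.0 / 499027.0 ≈ 112918 mm.
Depth of field = Df − Dn = 112918 − 81841 ≈ 31077 mm ≈ 31.1 m.

31.1 m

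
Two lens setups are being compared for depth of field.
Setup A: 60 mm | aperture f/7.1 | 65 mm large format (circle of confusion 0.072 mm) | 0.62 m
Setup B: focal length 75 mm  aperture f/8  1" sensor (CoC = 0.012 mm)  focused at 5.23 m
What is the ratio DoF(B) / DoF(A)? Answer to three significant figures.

Setup A: H = 60²/(7.1×0.072) + 60 ≈ 7102.3 mm; DoF = Df − Dn = 673.562 − 574.329 ≈ 99.233 mm.
Setup B: H = 75²/(8×0.012) + 75 ≈ 58668.8 mm; DoF = Df − Dn = 5734.51 − 4807.08 ≈ 927.43 mm.
Ratio = 927.43 / 99.233 ≈ 9.35.

9.35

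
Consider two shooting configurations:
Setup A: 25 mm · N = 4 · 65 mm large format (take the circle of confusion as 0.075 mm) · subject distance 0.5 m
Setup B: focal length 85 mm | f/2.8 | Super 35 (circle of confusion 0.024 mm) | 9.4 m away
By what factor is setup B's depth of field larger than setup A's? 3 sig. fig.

Setup A: H = 25²/(4×0.075) + 25 ≈ 2108.3 mm; DoF = Df − Dn = 647.67 − 407.17 ≈ 240.50 mm.
Setup B: H = 85²/(2.8×0.024) + 85 ≈ 107599.9 mm; DoF = Df − Dn = 10291.7 − 8650.5 ≈ 1641.2 mm.
Ratio = 1641.2 / 240.50 ≈ 6.82.

6.82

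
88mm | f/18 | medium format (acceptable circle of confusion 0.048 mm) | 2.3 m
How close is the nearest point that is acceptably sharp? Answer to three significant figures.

Hyperfocal distance H = f²/(N·c) + f = 88²/(18 × 0.048) + 88 = 7744/0.864 + 88 ≈ 9051.0 mm ≈ 9.051 m.
Near limit Dn = s·(H − f)/(H + s − 2f) = 2300 × (9051.0 − 88) / (9051.0 + 2300 − 2 × 88) = 2300 × 8963.0 / 11175.0 ≈ 1844.7 mm ≈ 1.84 m.

1.84 m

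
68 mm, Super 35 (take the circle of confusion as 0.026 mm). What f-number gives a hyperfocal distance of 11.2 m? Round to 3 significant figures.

f/16

Rearrange H = f²/(N·c) + f for N: N = f² / ((H − f)·c).
N = 68² / ((11200 − 68) × 0.026) = 4624 / 289.4 ≈ 16.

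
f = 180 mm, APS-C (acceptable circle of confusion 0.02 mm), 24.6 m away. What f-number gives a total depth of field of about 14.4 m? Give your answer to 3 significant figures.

f/18

Write h = H − f = f²/(N·c). The thin-lens limits are Dn = s·h/(h + (s−f)) and Df = s·h/(h − (s−f)), so DoF = Df − Dn = 2·s·(s−f)·h / (h² − (s−f)²).
That is a quadratic in h: DoF·h² − 2·s·(s−f)·h − DoF·(s−f)² = 0 ⇒ h = (s−f)·(s + √(s² + DoF²)) / DoF = 24420 × (24600 + √(24600² + 14400²)) / 14400 = 24420 × (24600 + 28504.7) / 14400 ≈ 90057 mm.
Then N = f²/(c·h) = 180² / (0.02 × 90057) = 32400 / 1801.1 ≈ 18.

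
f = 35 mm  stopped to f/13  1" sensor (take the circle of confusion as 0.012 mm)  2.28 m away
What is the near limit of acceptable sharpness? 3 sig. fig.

1.77 m

Hyperfocal distance H = f²/(N·c) + f = 35²/(13 × 0.012) + 35 = 1225/0.156 + 35 ≈ 7887.6 mm ≈ 7.888 m.
Near limit Dn = s·(H − f)/(H + s − 2f) = 2280 × (7887.6 − 35) / (7887.6 + 2280 − 2 × 35) = 2280 × 7852.6 / 10097.6 ≈ 1773.1 mm ≈ 1.77 m.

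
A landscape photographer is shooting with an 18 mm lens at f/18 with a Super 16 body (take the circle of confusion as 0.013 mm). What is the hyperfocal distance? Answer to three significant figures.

1.40 m

Hyperfocal distance H = f²/(N·c) + f = 18²/(18 × 0.013) + 18 = 324/0.234 + 18 ≈ 1402.6 mm ≈ 1.40 m.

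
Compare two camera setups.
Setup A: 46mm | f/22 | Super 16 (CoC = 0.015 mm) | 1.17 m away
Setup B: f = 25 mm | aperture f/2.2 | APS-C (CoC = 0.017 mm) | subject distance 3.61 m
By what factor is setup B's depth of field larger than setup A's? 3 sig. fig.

Setup A: H = 46²/(22×0.015) + 46 ≈ 6458.1 mm; DoF = Df − Dn = 1418.69 − 995.50 ≈ 423.19 mm.
Setup B: H = 25²/(2.2×0.017) + 25 ≈ 16736.2 mm; DoF = Df − Dn = 4596.0 − 2972.4 ≈ 1623.6 mm.
Ratio = 1623.6 / 423.19 ≈ 3.84.

3.84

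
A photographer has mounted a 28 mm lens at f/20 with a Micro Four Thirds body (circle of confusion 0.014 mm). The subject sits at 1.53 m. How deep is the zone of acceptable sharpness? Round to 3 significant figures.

2.30 m

Hyperfocal distance H = f²/(N·c) + f = 28²/(20 × 0.014) + 28 = 784/0.28 + 28 ≈ 2828.0 mm ≈ 2.828 m.
Near limit Dn = s·(H − f)/(H + s − 2f) = 1530 × (2828.0 − 28) / (2828.0 + 1530 − 2 × 28) = 1530 × 2800.0 / 4302.0 ≈ 995.8 mm.
Far limit Df = s·(H − f)/(H − s) = 1530 × (2828.0 − 28) / (2828.0 − 1530) = 1530 × 2800.0 / 1298.0 ≈ 3300.5 mm.
Depth of field = Df − Dn = 3300.5 − 995.8 ≈ 2304.7 mm ≈ 2.30 m.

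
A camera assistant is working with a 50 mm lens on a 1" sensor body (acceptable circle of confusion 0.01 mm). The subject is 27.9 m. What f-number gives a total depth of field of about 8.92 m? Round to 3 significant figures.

f/1.40

Write h = H − f = f²/(N·c). The thin-lens limits are Dn = s·h/(h + (s−f)) and Df = s·h/(h − (s−f)), so DoF = Df − Dn = 2·s·(s−f)·h / (h² − (s−f)²).
That is a quadratic in h: DoF·h² − 2·s·(s−f)·h − DoF·(s−f)² = 0 ⇒ h = (s−f)·(s + √(s² + DoF²)) / DoF = 27850 × (27900 + √(27900² + 8920²)) / 8920 = 27850 × (27900 + 29291.2) / 8920 ≈ 178562 mm.
Then N = f²/(c·h) = 50² / (0.01 × 178562) = 2500 / 1785.6 ≈ 1.40.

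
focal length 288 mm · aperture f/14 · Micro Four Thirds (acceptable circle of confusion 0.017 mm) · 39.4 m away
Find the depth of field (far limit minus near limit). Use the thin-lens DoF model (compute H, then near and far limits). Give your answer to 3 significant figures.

8.96 m

Hyperfocal distance H = f²/(N·c) + f = 288²/(14 × 0.017) + 288 = 82944/0.238 + 288 ≈ 348792.2 mm ≈ 348.8 m.
Near limit Dn = s·(H − f)/(H + s − 2f) = 39400 × (348792.2 − 288) / (348792.2 + 39400 − 2 × 288) = 39400 × 348504.2 / 387616.2 ≈ 35424.4 mm.
Far limit Df = s·(H − f)/(H − s) = 39400 × (348792.2 − 288) / (348792.2 − 39400) = 39400 × 348504.2 / 309392.2 ≈ 44380.8 mm.
Depth of field = Df − Dn = 44380.8 − 35424.4 ≈ 8956.4 mm ≈ 8.96 m.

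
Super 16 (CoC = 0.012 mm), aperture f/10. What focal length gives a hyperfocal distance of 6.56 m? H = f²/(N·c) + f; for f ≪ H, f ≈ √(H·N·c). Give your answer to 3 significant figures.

From H = f²/(N·c) + f, with f ≪ H: f ≈ √(H·N·c) = √(6560 × 10 × 0.012) = √787.20 ≈ 28.06 mm.
Exact: f² + N·c·f − N·c·H = 0 ⇒ f = (−N·c + √((N·c)² + 4·N·c·H))/2 = (−0.12 + √3148.8)/2 ≈ 27.997 mm ≈ 28.0 mm.

28.0 mm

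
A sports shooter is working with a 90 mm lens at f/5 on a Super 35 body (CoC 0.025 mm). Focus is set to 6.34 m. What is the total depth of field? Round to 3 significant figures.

1.23 m

Hyperfocal distance H = f²/(N·c) + f = 90²/(5 × 0.025) + 90 = 8100/0.125 + 90 ≈ 64890.0 mm ≈ 64.89 m.
Near limit Dn = s·(H − f)/(H + s − 2f) = 6340 × (64890.0 − 90) / (64890.0 + 6340 − 2 × 90) = 6340 × 64800.0 / 71050.0 ≈ 5782.3 mm.
Far limit Df = s·(H − f)/(H − s) = 6340 × (64890.0 − 90) / (64890.0 − 6340) = 6340 × 64800.0 / 58550.0 ≈ 7016.8 mm.
Depth of field = Df − Dn = 7016.8 − 5782.3 ≈ 1234.5 mm ≈ 1.23 m.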